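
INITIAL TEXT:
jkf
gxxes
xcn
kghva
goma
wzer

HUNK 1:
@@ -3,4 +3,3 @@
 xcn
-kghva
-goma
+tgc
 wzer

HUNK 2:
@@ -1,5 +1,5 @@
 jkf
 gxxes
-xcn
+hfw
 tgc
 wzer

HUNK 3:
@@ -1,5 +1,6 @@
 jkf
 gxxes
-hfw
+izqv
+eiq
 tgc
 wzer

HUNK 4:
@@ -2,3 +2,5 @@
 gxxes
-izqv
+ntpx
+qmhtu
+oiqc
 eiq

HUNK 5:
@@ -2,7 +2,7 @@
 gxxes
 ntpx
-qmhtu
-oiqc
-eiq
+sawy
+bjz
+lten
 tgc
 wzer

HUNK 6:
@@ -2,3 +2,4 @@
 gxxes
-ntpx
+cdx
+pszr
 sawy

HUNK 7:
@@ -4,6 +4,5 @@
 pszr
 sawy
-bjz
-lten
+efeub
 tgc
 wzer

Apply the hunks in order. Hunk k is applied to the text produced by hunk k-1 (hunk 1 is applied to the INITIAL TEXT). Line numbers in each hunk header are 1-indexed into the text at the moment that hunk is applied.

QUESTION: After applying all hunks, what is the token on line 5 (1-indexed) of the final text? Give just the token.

Answer: sawy

Derivation:
Hunk 1: at line 3 remove [kghva,goma] add [tgc] -> 5 lines: jkf gxxes xcn tgc wzer
Hunk 2: at line 1 remove [xcn] add [hfw] -> 5 lines: jkf gxxes hfw tgc wzer
Hunk 3: at line 1 remove [hfw] add [izqv,eiq] -> 6 lines: jkf gxxes izqv eiq tgc wzer
Hunk 4: at line 2 remove [izqv] add [ntpx,qmhtu,oiqc] -> 8 lines: jkf gxxes ntpx qmhtu oiqc eiq tgc wzer
Hunk 5: at line 2 remove [qmhtu,oiqc,eiq] add [sawy,bjz,lten] -> 8 lines: jkf gxxes ntpx sawy bjz lten tgc wzer
Hunk 6: at line 2 remove [ntpx] add [cdx,pszr] -> 9 lines: jkf gxxes cdx pszr sawy bjz lten tgc wzer
Hunk 7: at line 4 remove [bjz,lten] add [efeub] -> 8 lines: jkf gxxes cdx pszr sawy efeub tgc wzer
Final line 5: sawy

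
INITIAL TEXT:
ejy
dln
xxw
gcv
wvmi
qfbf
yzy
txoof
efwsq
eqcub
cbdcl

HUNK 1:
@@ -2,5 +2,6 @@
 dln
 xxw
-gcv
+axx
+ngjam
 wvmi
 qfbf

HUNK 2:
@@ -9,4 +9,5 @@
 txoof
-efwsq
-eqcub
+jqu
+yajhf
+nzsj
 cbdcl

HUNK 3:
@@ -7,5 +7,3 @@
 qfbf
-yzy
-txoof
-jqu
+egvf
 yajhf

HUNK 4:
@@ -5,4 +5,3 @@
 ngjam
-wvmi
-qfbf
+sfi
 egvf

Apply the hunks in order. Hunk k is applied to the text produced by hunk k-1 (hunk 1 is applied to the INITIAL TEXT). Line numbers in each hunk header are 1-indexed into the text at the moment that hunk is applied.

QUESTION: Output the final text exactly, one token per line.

Hunk 1: at line 2 remove [gcv] add [axx,ngjam] -> 12 lines: ejy dln xxw axx ngjam wvmi qfbf yzy txoof efwsq eqcub cbdcl
Hunk 2: at line 9 remove [efwsq,eqcub] add [jqu,yajhf,nzsj] -> 13 lines: ejy dln xxw axx ngjam wvmi qfbf yzy txoof jqu yajhf nzsj cbdcl
Hunk 3: at line 7 remove [yzy,txoof,jqu] add [egvf] -> 11 lines: ejy dln xxw axx ngjam wvmi qfbf egvf yajhf nzsj cbdcl
Hunk 4: at line 5 remove [wvmi,qfbf] add [sfi] -> 10 lines: ejy dln xxw axx ngjam sfi egvf yajhf nzsj cbdcl

Answer: ejy
dln
xxw
axx
ngjam
sfi
egvf
yajhf
nzsj
cbdcl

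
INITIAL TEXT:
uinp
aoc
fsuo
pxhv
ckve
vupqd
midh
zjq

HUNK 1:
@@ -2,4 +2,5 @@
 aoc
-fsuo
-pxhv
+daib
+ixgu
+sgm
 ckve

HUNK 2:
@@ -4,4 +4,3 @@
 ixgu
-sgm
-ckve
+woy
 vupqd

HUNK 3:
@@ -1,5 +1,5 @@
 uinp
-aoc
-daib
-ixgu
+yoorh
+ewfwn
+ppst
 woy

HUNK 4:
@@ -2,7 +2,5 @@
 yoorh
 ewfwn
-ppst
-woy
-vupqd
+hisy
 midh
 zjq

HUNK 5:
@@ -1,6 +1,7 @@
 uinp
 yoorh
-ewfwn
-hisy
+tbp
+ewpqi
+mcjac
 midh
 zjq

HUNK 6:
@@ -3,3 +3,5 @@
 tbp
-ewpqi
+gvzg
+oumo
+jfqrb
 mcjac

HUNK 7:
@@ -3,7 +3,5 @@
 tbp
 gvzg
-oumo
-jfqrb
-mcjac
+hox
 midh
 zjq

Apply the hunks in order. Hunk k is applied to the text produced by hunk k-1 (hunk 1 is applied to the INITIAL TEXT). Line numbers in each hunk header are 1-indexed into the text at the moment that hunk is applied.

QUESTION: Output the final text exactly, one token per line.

Answer: uinp
yoorh
tbp
gvzg
hox
midh
zjq

Derivation:
Hunk 1: at line 2 remove [fsuo,pxhv] add [daib,ixgu,sgm] -> 9 lines: uinp aoc daib ixgu sgm ckve vupqd midh zjq
Hunk 2: at line 4 remove [sgm,ckve] add [woy] -> 8 lines: uinp aoc daib ixgu woy vupqd midh zjq
Hunk 3: at line 1 remove [aoc,daib,ixgu] add [yoorh,ewfwn,ppst] -> 8 lines: uinp yoorh ewfwn ppst woy vupqd midh zjq
Hunk 4: at line 2 remove [ppst,woy,vupqd] add [hisy] -> 6 lines: uinp yoorh ewfwn hisy midh zjq
Hunk 5: at line 1 remove [ewfwn,hisy] add [tbp,ewpqi,mcjac] -> 7 lines: uinp yoorh tbp ewpqi mcjac midh zjq
Hunk 6: at line 3 remove [ewpqi] add [gvzg,oumo,jfqrb] -> 9 lines: uinp yoorh tbp gvzg oumo jfqrb mcjac midh zjq
Hunk 7: at line 3 remove [oumo,jfqrb,mcjac] add [hox] -> 7 lines: uinp yoorh tbp gvzg hox midh zjq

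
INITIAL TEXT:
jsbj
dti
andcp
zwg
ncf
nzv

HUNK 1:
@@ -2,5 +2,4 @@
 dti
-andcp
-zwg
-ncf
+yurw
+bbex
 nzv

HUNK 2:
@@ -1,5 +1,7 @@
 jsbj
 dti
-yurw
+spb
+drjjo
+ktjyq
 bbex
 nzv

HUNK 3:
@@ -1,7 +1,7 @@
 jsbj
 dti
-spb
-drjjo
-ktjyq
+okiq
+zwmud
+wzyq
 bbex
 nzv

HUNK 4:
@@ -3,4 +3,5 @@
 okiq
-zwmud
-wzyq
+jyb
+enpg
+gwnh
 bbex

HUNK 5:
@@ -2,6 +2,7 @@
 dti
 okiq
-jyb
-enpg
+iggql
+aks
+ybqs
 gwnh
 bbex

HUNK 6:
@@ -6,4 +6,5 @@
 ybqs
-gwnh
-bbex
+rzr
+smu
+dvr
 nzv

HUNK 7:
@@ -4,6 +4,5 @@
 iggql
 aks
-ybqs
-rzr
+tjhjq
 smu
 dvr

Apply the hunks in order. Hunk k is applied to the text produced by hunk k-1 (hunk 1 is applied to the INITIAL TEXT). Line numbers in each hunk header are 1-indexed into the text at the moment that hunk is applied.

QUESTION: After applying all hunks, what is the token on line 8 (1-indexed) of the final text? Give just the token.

Answer: dvr

Derivation:
Hunk 1: at line 2 remove [andcp,zwg,ncf] add [yurw,bbex] -> 5 lines: jsbj dti yurw bbex nzv
Hunk 2: at line 1 remove [yurw] add [spb,drjjo,ktjyq] -> 7 lines: jsbj dti spb drjjo ktjyq bbex nzv
Hunk 3: at line 1 remove [spb,drjjo,ktjyq] add [okiq,zwmud,wzyq] -> 7 lines: jsbj dti okiq zwmud wzyq bbex nzv
Hunk 4: at line 3 remove [zwmud,wzyq] add [jyb,enpg,gwnh] -> 8 lines: jsbj dti okiq jyb enpg gwnh bbex nzv
Hunk 5: at line 2 remove [jyb,enpg] add [iggql,aks,ybqs] -> 9 lines: jsbj dti okiq iggql aks ybqs gwnh bbex nzv
Hunk 6: at line 6 remove [gwnh,bbex] add [rzr,smu,dvr] -> 10 lines: jsbj dti okiq iggql aks ybqs rzr smu dvr nzv
Hunk 7: at line 4 remove [ybqs,rzr] add [tjhjq] -> 9 lines: jsbj dti okiq iggql aks tjhjq smu dvr nzv
Final line 8: dvr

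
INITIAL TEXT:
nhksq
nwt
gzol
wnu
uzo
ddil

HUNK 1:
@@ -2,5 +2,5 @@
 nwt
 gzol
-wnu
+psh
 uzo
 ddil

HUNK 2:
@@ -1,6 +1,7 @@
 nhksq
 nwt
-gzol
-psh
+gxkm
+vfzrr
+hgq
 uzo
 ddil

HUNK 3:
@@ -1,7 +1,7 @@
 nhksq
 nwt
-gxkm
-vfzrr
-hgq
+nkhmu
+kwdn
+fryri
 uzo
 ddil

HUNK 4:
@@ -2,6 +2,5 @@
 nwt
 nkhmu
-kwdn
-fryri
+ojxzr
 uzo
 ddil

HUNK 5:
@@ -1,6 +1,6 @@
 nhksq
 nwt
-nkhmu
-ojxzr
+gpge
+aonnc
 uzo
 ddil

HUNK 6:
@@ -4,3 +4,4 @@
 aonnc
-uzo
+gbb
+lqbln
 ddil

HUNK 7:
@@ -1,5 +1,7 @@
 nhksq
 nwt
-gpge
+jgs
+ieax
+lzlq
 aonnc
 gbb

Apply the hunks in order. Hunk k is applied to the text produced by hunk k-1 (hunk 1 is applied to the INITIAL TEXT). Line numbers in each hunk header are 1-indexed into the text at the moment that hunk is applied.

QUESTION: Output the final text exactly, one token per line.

Answer: nhksq
nwt
jgs
ieax
lzlq
aonnc
gbb
lqbln
ddil

Derivation:
Hunk 1: at line 2 remove [wnu] add [psh] -> 6 lines: nhksq nwt gzol psh uzo ddil
Hunk 2: at line 1 remove [gzol,psh] add [gxkm,vfzrr,hgq] -> 7 lines: nhksq nwt gxkm vfzrr hgq uzo ddil
Hunk 3: at line 1 remove [gxkm,vfzrr,hgq] add [nkhmu,kwdn,fryri] -> 7 lines: nhksq nwt nkhmu kwdn fryri uzo ddil
Hunk 4: at line 2 remove [kwdn,fryri] add [ojxzr] -> 6 lines: nhksq nwt nkhmu ojxzr uzo ddil
Hunk 5: at line 1 remove [nkhmu,ojxzr] add [gpge,aonnc] -> 6 lines: nhksq nwt gpge aonnc uzo ddil
Hunk 6: at line 4 remove [uzo] add [gbb,lqbln] -> 7 lines: nhksq nwt gpge aonnc gbb lqbln ddil
Hunk 7: at line 1 remove [gpge] add [jgs,ieax,lzlq] -> 9 lines: nhksq nwt jgs ieax lzlq aonnc gbb lqbln ddil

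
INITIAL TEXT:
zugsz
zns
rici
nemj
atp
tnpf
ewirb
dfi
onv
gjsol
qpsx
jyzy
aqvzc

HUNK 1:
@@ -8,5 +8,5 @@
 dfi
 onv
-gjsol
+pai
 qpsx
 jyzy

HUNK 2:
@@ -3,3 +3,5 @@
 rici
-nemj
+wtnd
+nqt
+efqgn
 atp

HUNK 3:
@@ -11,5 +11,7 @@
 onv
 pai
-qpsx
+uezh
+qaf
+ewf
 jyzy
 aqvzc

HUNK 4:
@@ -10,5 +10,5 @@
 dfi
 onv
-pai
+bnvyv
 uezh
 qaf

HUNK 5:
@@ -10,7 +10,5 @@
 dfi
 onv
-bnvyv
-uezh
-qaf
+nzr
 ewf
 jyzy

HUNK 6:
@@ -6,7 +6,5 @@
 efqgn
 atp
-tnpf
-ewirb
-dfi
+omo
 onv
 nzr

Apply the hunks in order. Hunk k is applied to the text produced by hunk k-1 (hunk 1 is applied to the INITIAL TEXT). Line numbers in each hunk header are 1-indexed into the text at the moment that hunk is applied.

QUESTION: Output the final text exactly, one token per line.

Answer: zugsz
zns
rici
wtnd
nqt
efqgn
atp
omo
onv
nzr
ewf
jyzy
aqvzc

Derivation:
Hunk 1: at line 8 remove [gjsol] add [pai] -> 13 lines: zugsz zns rici nemj atp tnpf ewirb dfi onv pai qpsx jyzy aqvzc
Hunk 2: at line 3 remove [nemj] add [wtnd,nqt,efqgn] -> 15 lines: zugsz zns rici wtnd nqt efqgn atp tnpf ewirb dfi onv pai qpsx jyzy aqvzc
Hunk 3: at line 11 remove [qpsx] add [uezh,qaf,ewf] -> 17 lines: zugsz zns rici wtnd nqt efqgn atp tnpf ewirb dfi onv pai uezh qaf ewf jyzy aqvzc
Hunk 4: at line 10 remove [pai] add [bnvyv] -> 17 lines: zugsz zns rici wtnd nqt efqgn atp tnpf ewirb dfi onv bnvyv uezh qaf ewf jyzy aqvzc
Hunk 5: at line 10 remove [bnvyv,uezh,qaf] add [nzr] -> 15 lines: zugsz zns rici wtnd nqt efqgn atp tnpf ewirb dfi onv nzr ewf jyzy aqvzc
Hunk 6: at line 6 remove [tnpf,ewirb,dfi] add [omo] -> 13 lines: zugsz zns rici wtnd nqt efqgn atp omo onv nzr ewf jyzy aqvzc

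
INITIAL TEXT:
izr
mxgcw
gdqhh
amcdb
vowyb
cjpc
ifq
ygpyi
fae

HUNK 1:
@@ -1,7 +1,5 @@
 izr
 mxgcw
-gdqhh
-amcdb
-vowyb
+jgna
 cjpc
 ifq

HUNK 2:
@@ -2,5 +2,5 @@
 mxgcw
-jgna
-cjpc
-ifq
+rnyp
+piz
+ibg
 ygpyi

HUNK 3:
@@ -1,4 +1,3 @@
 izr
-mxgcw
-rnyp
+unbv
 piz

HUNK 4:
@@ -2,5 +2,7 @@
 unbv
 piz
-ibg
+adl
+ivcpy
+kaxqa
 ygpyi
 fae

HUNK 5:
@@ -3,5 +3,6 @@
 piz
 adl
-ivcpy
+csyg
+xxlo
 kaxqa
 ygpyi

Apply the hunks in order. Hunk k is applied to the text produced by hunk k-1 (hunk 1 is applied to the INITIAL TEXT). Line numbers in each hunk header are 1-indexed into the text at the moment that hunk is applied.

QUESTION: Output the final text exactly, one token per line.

Hunk 1: at line 1 remove [gdqhh,amcdb,vowyb] add [jgna] -> 7 lines: izr mxgcw jgna cjpc ifq ygpyi fae
Hunk 2: at line 2 remove [jgna,cjpc,ifq] add [rnyp,piz,ibg] -> 7 lines: izr mxgcw rnyp piz ibg ygpyi fae
Hunk 3: at line 1 remove [mxgcw,rnyp] add [unbv] -> 6 lines: izr unbv piz ibg ygpyi fae
Hunk 4: at line 2 remove [ibg] add [adl,ivcpy,kaxqa] -> 8 lines: izr unbv piz adl ivcpy kaxqa ygpyi fae
Hunk 5: at line 3 remove [ivcpy] add [csyg,xxlo] -> 9 lines: izr unbv piz adl csyg xxlo kaxqa ygpyi fae

Answer: izr
unbv
piz
adl
csyg
xxlo
kaxqa
ygpyi
fae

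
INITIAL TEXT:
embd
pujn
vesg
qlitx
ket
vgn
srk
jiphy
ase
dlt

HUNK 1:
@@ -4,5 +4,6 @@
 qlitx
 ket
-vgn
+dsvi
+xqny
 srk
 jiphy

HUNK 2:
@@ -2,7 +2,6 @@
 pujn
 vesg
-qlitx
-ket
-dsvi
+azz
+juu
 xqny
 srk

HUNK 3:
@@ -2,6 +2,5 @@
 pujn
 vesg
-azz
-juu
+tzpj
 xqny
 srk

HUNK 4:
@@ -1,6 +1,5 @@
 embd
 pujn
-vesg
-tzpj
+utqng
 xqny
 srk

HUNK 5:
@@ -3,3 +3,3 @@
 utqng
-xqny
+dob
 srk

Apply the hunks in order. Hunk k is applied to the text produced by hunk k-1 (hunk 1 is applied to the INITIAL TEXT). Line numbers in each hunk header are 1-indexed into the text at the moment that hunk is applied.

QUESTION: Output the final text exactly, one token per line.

Answer: embd
pujn
utqng
dob
srk
jiphy
ase
dlt

Derivation:
Hunk 1: at line 4 remove [vgn] add [dsvi,xqny] -> 11 lines: embd pujn vesg qlitx ket dsvi xqny srk jiphy ase dlt
Hunk 2: at line 2 remove [qlitx,ket,dsvi] add [azz,juu] -> 10 lines: embd pujn vesg azz juu xqny srk jiphy ase dlt
Hunk 3: at line 2 remove [azz,juu] add [tzpj] -> 9 lines: embd pujn vesg tzpj xqny srk jiphy ase dlt
Hunk 4: at line 1 remove [vesg,tzpj] add [utqng] -> 8 lines: embd pujn utqng xqny srk jiphy ase dlt
Hunk 5: at line 3 remove [xqny] add [dob] -> 8 lines: embd pujn utqng dob srk jiphy ase dlt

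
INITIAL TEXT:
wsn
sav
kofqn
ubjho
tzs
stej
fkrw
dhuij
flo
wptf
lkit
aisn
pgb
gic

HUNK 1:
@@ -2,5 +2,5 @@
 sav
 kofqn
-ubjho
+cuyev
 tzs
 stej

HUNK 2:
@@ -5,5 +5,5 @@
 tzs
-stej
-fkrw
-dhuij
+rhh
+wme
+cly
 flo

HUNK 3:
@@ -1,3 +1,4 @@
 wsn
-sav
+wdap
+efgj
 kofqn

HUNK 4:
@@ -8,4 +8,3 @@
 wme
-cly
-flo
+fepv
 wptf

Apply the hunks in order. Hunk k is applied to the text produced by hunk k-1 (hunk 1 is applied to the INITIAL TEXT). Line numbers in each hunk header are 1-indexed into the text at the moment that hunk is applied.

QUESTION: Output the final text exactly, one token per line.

Answer: wsn
wdap
efgj
kofqn
cuyev
tzs
rhh
wme
fepv
wptf
lkit
aisn
pgb
gic

Derivation:
Hunk 1: at line 2 remove [ubjho] add [cuyev] -> 14 lines: wsn sav kofqn cuyev tzs stej fkrw dhuij flo wptf lkit aisn pgb gic
Hunk 2: at line 5 remove [stej,fkrw,dhuij] add [rhh,wme,cly] -> 14 lines: wsn sav kofqn cuyev tzs rhh wme cly flo wptf lkit aisn pgb gic
Hunk 3: at line 1 remove [sav] add [wdap,efgj] -> 15 lines: wsn wdap efgj kofqn cuyev tzs rhh wme cly flo wptf lkit aisn pgb gic
Hunk 4: at line 8 remove [cly,flo] add [fepv] -> 14 lines: wsn wdap efgj kofqn cuyev tzs rhh wme fepv wptf lkit aisn pgb gic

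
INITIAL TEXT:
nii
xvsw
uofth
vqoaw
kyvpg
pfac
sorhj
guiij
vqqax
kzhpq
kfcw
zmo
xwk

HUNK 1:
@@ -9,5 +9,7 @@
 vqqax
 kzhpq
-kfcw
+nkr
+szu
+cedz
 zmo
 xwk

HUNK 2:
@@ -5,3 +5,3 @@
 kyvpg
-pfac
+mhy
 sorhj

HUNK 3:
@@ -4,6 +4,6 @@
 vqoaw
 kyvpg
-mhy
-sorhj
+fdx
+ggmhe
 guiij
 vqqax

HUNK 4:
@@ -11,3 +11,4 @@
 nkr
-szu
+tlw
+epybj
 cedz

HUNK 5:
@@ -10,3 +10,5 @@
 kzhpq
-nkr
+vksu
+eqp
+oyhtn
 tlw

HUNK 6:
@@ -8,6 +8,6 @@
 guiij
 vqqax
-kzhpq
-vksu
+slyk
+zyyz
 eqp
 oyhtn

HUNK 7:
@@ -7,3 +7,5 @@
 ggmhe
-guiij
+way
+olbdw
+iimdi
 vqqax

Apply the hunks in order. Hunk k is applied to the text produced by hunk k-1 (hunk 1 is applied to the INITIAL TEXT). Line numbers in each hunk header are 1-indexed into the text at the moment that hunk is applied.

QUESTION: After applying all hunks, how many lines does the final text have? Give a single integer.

Answer: 20

Derivation:
Hunk 1: at line 9 remove [kfcw] add [nkr,szu,cedz] -> 15 lines: nii xvsw uofth vqoaw kyvpg pfac sorhj guiij vqqax kzhpq nkr szu cedz zmo xwk
Hunk 2: at line 5 remove [pfac] add [mhy] -> 15 lines: nii xvsw uofth vqoaw kyvpg mhy sorhj guiij vqqax kzhpq nkr szu cedz zmo xwk
Hunk 3: at line 4 remove [mhy,sorhj] add [fdx,ggmhe] -> 15 lines: nii xvsw uofth vqoaw kyvpg fdx ggmhe guiij vqqax kzhpq nkr szu cedz zmo xwk
Hunk 4: at line 11 remove [szu] add [tlw,epybj] -> 16 lines: nii xvsw uofth vqoaw kyvpg fdx ggmhe guiij vqqax kzhpq nkr tlw epybj cedz zmo xwk
Hunk 5: at line 10 remove [nkr] add [vksu,eqp,oyhtn] -> 18 lines: nii xvsw uofth vqoaw kyvpg fdx ggmhe guiij vqqax kzhpq vksu eqp oyhtn tlw epybj cedz zmo xwk
Hunk 6: at line 8 remove [kzhpq,vksu] add [slyk,zyyz] -> 18 lines: nii xvsw uofth vqoaw kyvpg fdx ggmhe guiij vqqax slyk zyyz eqp oyhtn tlw epybj cedz zmo xwk
Hunk 7: at line 7 remove [guiij] add [way,olbdw,iimdi] -> 20 lines: nii xvsw uofth vqoaw kyvpg fdx ggmhe way olbdw iimdi vqqax slyk zyyz eqp oyhtn tlw epybj cedz zmo xwk
Final line count: 20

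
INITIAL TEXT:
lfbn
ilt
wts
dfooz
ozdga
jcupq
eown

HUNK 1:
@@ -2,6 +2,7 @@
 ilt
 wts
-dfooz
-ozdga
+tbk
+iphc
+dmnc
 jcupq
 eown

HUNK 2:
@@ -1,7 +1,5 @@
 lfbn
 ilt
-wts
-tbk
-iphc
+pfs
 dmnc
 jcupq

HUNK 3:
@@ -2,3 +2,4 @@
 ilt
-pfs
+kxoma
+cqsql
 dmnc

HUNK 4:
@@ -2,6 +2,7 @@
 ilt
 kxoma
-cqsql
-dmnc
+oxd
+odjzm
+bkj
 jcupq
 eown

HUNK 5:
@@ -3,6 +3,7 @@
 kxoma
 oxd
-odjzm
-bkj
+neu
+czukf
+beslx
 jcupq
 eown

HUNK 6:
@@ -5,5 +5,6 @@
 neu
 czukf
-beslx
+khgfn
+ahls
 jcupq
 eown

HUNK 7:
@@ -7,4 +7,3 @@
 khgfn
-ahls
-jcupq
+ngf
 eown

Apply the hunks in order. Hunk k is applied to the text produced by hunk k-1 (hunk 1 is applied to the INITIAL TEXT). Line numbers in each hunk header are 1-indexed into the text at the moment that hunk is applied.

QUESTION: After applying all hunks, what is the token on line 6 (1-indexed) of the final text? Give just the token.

Hunk 1: at line 2 remove [dfooz,ozdga] add [tbk,iphc,dmnc] -> 8 lines: lfbn ilt wts tbk iphc dmnc jcupq eown
Hunk 2: at line 1 remove [wts,tbk,iphc] add [pfs] -> 6 lines: lfbn ilt pfs dmnc jcupq eown
Hunk 3: at line 2 remove [pfs] add [kxoma,cqsql] -> 7 lines: lfbn ilt kxoma cqsql dmnc jcupq eown
Hunk 4: at line 2 remove [cqsql,dmnc] add [oxd,odjzm,bkj] -> 8 lines: lfbn ilt kxoma oxd odjzm bkj jcupq eown
Hunk 5: at line 3 remove [odjzm,bkj] add [neu,czukf,beslx] -> 9 lines: lfbn ilt kxoma oxd neu czukf beslx jcupq eown
Hunk 6: at line 5 remove [beslx] add [khgfn,ahls] -> 10 lines: lfbn ilt kxoma oxd neu czukf khgfn ahls jcupq eown
Hunk 7: at line 7 remove [ahls,jcupq] add [ngf] -> 9 lines: lfbn ilt kxoma oxd neu czukf khgfn ngf eown
Final line 6: czukf

Answer: czukf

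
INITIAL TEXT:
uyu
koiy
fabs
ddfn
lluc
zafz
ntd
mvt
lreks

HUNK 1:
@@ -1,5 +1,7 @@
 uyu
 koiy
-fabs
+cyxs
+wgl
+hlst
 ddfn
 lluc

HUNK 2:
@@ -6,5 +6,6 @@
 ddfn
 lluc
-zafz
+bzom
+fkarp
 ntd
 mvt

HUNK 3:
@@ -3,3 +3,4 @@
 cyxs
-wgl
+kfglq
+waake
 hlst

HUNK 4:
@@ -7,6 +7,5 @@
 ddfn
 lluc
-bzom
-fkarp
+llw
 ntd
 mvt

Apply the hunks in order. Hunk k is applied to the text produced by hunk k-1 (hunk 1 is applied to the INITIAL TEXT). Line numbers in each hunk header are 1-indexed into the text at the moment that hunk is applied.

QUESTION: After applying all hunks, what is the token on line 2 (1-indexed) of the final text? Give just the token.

Hunk 1: at line 1 remove [fabs] add [cyxs,wgl,hlst] -> 11 lines: uyu koiy cyxs wgl hlst ddfn lluc zafz ntd mvt lreks
Hunk 2: at line 6 remove [zafz] add [bzom,fkarp] -> 12 lines: uyu koiy cyxs wgl hlst ddfn lluc bzom fkarp ntd mvt lreks
Hunk 3: at line 3 remove [wgl] add [kfglq,waake] -> 13 lines: uyu koiy cyxs kfglq waake hlst ddfn lluc bzom fkarp ntd mvt lreks
Hunk 4: at line 7 remove [bzom,fkarp] add [llw] -> 12 lines: uyu koiy cyxs kfglq waake hlst ddfn lluc llw ntd mvt lreks
Final line 2: koiy

Answer: koiy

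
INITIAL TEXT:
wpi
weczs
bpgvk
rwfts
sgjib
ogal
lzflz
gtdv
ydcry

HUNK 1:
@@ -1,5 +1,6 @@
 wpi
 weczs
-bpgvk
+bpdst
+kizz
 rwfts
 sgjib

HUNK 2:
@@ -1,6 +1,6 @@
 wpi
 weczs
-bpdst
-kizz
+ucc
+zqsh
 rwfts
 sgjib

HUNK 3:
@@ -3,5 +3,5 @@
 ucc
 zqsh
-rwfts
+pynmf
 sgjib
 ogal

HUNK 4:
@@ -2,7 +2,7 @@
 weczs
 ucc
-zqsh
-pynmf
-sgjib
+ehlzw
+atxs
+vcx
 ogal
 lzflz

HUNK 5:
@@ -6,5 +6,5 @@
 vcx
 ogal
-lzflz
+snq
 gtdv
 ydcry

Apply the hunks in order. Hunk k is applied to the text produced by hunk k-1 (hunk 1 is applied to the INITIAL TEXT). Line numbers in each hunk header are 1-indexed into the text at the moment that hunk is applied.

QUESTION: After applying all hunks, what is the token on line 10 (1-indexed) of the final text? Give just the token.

Answer: ydcry

Derivation:
Hunk 1: at line 1 remove [bpgvk] add [bpdst,kizz] -> 10 lines: wpi weczs bpdst kizz rwfts sgjib ogal lzflz gtdv ydcry
Hunk 2: at line 1 remove [bpdst,kizz] add [ucc,zqsh] -> 10 lines: wpi weczs ucc zqsh rwfts sgjib ogal lzflz gtdv ydcry
Hunk 3: at line 3 remove [rwfts] add [pynmf] -> 10 lines: wpi weczs ucc zqsh pynmf sgjib ogal lzflz gtdv ydcry
Hunk 4: at line 2 remove [zqsh,pynmf,sgjib] add [ehlzw,atxs,vcx] -> 10 lines: wpi weczs ucc ehlzw atxs vcx ogal lzflz gtdv ydcry
Hunk 5: at line 6 remove [lzflz] add [snq] -> 10 lines: wpi weczs ucc ehlzw atxs vcx ogal snq gtdv ydcry
Final line 10: ydcry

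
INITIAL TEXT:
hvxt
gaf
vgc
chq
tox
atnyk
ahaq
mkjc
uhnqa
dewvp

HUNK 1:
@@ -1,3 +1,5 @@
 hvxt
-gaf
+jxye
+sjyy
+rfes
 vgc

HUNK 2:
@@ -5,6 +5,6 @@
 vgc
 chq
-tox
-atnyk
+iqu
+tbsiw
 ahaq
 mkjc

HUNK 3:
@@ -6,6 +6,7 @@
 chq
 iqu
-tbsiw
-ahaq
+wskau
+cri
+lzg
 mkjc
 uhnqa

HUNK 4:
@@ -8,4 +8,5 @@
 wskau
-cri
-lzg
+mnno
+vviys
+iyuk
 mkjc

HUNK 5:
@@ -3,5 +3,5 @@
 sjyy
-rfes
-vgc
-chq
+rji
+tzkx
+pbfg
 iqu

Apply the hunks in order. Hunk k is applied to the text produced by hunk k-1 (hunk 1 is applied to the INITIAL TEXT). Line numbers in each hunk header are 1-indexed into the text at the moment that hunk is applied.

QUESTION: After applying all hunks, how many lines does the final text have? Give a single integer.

Hunk 1: at line 1 remove [gaf] add [jxye,sjyy,rfes] -> 12 lines: hvxt jxye sjyy rfes vgc chq tox atnyk ahaq mkjc uhnqa dewvp
Hunk 2: at line 5 remove [tox,atnyk] add [iqu,tbsiw] -> 12 lines: hvxt jxye sjyy rfes vgc chq iqu tbsiw ahaq mkjc uhnqa dewvp
Hunk 3: at line 6 remove [tbsiw,ahaq] add [wskau,cri,lzg] -> 13 lines: hvxt jxye sjyy rfes vgc chq iqu wskau cri lzg mkjc uhnqa dewvp
Hunk 4: at line 8 remove [cri,lzg] add [mnno,vviys,iyuk] -> 14 lines: hvxt jxye sjyy rfes vgc chq iqu wskau mnno vviys iyuk mkjc uhnqa dewvp
Hunk 5: at line 3 remove [rfes,vgc,chq] add [rji,tzkx,pbfg] -> 14 lines: hvxt jxye sjyy rji tzkx pbfg iqu wskau mnno vviys iyuk mkjc uhnqa dewvp
Final line count: 14

Answer: 14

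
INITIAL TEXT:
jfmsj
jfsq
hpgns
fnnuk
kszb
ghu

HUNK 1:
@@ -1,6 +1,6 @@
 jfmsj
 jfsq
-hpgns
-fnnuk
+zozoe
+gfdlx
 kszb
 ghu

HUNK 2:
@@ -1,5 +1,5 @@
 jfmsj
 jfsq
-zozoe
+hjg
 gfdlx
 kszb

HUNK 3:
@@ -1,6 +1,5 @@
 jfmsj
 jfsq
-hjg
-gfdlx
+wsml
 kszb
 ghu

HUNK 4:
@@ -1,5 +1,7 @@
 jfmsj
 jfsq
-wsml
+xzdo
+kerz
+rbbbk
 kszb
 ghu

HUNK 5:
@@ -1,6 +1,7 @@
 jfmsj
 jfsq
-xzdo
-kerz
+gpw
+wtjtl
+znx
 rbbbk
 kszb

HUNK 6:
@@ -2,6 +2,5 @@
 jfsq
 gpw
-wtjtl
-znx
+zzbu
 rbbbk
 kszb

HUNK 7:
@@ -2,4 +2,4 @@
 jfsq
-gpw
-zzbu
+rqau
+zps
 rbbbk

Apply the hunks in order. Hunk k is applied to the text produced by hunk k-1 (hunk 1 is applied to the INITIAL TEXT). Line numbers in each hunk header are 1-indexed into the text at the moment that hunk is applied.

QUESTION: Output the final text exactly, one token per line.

Answer: jfmsj
jfsq
rqau
zps
rbbbk
kszb
ghu

Derivation:
Hunk 1: at line 1 remove [hpgns,fnnuk] add [zozoe,gfdlx] -> 6 lines: jfmsj jfsq zozoe gfdlx kszb ghu
Hunk 2: at line 1 remove [zozoe] add [hjg] -> 6 lines: jfmsj jfsq hjg gfdlx kszb ghu
Hunk 3: at line 1 remove [hjg,gfdlx] add [wsml] -> 5 lines: jfmsj jfsq wsml kszb ghu
Hunk 4: at line 1 remove [wsml] add [xzdo,kerz,rbbbk] -> 7 lines: jfmsj jfsq xzdo kerz rbbbk kszb ghu
Hunk 5: at line 1 remove [xzdo,kerz] add [gpw,wtjtl,znx] -> 8 lines: jfmsj jfsq gpw wtjtl znx rbbbk kszb ghu
Hunk 6: at line 2 remove [wtjtl,znx] add [zzbu] -> 7 lines: jfmsj jfsq gpw zzbu rbbbk kszb ghu
Hunk 7: at line 2 remove [gpw,zzbu] add [rqau,zps] -> 7 lines: jfmsj jfsq rqau zps rbbbk kszb ghu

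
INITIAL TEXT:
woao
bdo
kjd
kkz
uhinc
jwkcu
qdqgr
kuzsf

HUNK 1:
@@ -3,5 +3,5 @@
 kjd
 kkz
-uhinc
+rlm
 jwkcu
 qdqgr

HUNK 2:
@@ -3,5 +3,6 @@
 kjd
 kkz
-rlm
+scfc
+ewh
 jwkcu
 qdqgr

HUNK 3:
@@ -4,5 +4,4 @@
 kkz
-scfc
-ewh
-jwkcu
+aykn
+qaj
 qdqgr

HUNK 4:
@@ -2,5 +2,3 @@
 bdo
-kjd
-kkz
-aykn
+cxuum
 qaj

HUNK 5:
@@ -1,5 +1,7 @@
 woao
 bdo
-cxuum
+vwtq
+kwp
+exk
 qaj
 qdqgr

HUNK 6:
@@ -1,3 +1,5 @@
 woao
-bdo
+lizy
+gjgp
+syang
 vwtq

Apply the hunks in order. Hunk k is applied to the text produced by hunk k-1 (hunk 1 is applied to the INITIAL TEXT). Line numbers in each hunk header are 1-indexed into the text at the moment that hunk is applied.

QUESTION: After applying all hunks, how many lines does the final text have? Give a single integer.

Answer: 10

Derivation:
Hunk 1: at line 3 remove [uhinc] add [rlm] -> 8 lines: woao bdo kjd kkz rlm jwkcu qdqgr kuzsf
Hunk 2: at line 3 remove [rlm] add [scfc,ewh] -> 9 lines: woao bdo kjd kkz scfc ewh jwkcu qdqgr kuzsf
Hunk 3: at line 4 remove [scfc,ewh,jwkcu] add [aykn,qaj] -> 8 lines: woao bdo kjd kkz aykn qaj qdqgr kuzsf
Hunk 4: at line 2 remove [kjd,kkz,aykn] add [cxuum] -> 6 lines: woao bdo cxuum qaj qdqgr kuzsf
Hunk 5: at line 1 remove [cxuum] add [vwtq,kwp,exk] -> 8 lines: woao bdo vwtq kwp exk qaj qdqgr kuzsf
Hunk 6: at line 1 remove [bdo] add [lizy,gjgp,syang] -> 10 lines: woao lizy gjgp syang vwtq kwp exk qaj qdqgr kuzsf
Final line count: 10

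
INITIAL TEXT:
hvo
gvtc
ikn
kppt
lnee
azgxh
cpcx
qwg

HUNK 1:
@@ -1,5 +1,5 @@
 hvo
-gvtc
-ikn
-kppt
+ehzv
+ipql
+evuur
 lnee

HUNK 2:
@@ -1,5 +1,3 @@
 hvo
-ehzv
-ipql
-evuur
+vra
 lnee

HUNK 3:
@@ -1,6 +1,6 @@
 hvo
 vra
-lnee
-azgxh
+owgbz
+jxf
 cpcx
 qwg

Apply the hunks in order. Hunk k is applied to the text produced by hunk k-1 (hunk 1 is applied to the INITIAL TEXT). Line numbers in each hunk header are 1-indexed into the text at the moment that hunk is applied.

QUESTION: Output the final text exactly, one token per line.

Hunk 1: at line 1 remove [gvtc,ikn,kppt] add [ehzv,ipql,evuur] -> 8 lines: hvo ehzv ipql evuur lnee azgxh cpcx qwg
Hunk 2: at line 1 remove [ehzv,ipql,evuur] add [vra] -> 6 lines: hvo vra lnee azgxh cpcx qwg
Hunk 3: at line 1 remove [lnee,azgxh] add [owgbz,jxf] -> 6 lines: hvo vra owgbz jxf cpcx qwg

Answer: hvo
vra
owgbz
jxf
cpcx
qwg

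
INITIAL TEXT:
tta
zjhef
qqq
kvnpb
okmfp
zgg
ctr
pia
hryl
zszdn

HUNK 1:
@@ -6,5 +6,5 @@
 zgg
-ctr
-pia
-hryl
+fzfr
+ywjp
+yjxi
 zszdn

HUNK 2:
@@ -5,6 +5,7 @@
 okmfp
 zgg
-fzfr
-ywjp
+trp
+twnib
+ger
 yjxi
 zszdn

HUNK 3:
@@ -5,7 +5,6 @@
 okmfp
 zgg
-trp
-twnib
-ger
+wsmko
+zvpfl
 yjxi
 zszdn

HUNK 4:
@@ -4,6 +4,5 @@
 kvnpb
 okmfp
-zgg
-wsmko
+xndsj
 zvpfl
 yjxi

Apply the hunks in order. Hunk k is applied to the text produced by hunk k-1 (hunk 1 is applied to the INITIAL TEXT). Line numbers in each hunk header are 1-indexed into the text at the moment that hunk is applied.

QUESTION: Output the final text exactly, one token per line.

Hunk 1: at line 6 remove [ctr,pia,hryl] add [fzfr,ywjp,yjxi] -> 10 lines: tta zjhef qqq kvnpb okmfp zgg fzfr ywjp yjxi zszdn
Hunk 2: at line 5 remove [fzfr,ywjp] add [trp,twnib,ger] -> 11 lines: tta zjhef qqq kvnpb okmfp zgg trp twnib ger yjxi zszdn
Hunk 3: at line 5 remove [trp,twnib,ger] add [wsmko,zvpfl] -> 10 lines: tta zjhef qqq kvnpb okmfp zgg wsmko zvpfl yjxi zszdn
Hunk 4: at line 4 remove [zgg,wsmko] add [xndsj] -> 9 lines: tta zjhef qqq kvnpb okmfp xndsj zvpfl yjxi zszdn

Answer: tta
zjhef
qqq
kvnpb
okmfp
xndsj
zvpfl
yjxi
zszdn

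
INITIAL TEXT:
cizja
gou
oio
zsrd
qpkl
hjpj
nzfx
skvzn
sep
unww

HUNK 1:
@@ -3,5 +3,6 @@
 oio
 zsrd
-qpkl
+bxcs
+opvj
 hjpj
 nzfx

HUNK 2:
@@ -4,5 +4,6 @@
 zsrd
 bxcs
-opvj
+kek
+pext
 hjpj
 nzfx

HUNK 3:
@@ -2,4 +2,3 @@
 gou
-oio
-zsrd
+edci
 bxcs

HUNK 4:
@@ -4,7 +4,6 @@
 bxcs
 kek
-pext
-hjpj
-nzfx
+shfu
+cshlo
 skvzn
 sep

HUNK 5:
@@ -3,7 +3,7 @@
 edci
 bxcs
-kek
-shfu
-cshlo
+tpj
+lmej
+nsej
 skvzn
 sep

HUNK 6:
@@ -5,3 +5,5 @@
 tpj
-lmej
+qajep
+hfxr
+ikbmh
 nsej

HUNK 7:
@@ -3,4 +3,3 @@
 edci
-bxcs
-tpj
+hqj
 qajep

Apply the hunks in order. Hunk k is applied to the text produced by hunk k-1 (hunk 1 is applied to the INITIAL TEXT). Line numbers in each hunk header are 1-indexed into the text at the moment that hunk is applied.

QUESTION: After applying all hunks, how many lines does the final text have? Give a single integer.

Hunk 1: at line 3 remove [qpkl] add [bxcs,opvj] -> 11 lines: cizja gou oio zsrd bxcs opvj hjpj nzfx skvzn sep unww
Hunk 2: at line 4 remove [opvj] add [kek,pext] -> 12 lines: cizja gou oio zsrd bxcs kek pext hjpj nzfx skvzn sep unww
Hunk 3: at line 2 remove [oio,zsrd] add [edci] -> 11 lines: cizja gou edci bxcs kek pext hjpj nzfx skvzn sep unww
Hunk 4: at line 4 remove [pext,hjpj,nzfx] add [shfu,cshlo] -> 10 lines: cizja gou edci bxcs kek shfu cshlo skvzn sep unww
Hunk 5: at line 3 remove [kek,shfu,cshlo] add [tpj,lmej,nsej] -> 10 lines: cizja gou edci bxcs tpj lmej nsej skvzn sep unww
Hunk 6: at line 5 remove [lmej] add [qajep,hfxr,ikbmh] -> 12 lines: cizja gou edci bxcs tpj qajep hfxr ikbmh nsej skvzn sep unww
Hunk 7: at line 3 remove [bxcs,tpj] add [hqj] -> 11 lines: cizja gou edci hqj qajep hfxr ikbmh nsej skvzn sep unww
Final line count: 11

Answer: 11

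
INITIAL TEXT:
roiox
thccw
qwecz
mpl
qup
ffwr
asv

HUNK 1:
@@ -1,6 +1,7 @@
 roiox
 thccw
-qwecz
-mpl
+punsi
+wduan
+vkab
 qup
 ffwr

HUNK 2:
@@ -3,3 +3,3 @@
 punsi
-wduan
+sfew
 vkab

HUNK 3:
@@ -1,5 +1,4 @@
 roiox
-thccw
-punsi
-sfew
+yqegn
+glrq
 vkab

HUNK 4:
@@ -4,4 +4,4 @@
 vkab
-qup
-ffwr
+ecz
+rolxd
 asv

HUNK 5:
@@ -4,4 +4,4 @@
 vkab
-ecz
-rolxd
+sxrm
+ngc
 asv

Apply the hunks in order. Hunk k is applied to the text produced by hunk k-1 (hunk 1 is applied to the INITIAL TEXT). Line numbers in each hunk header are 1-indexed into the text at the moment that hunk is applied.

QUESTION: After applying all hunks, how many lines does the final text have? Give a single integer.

Answer: 7

Derivation:
Hunk 1: at line 1 remove [qwecz,mpl] add [punsi,wduan,vkab] -> 8 lines: roiox thccw punsi wduan vkab qup ffwr asv
Hunk 2: at line 3 remove [wduan] add [sfew] -> 8 lines: roiox thccw punsi sfew vkab qup ffwr asv
Hunk 3: at line 1 remove [thccw,punsi,sfew] add [yqegn,glrq] -> 7 lines: roiox yqegn glrq vkab qup ffwr asv
Hunk 4: at line 4 remove [qup,ffwr] add [ecz,rolxd] -> 7 lines: roiox yqegn glrq vkab ecz rolxd asv
Hunk 5: at line 4 remove [ecz,rolxd] add [sxrm,ngc] -> 7 lines: roiox yqegn glrq vkab sxrm ngc asv
Final line count: 7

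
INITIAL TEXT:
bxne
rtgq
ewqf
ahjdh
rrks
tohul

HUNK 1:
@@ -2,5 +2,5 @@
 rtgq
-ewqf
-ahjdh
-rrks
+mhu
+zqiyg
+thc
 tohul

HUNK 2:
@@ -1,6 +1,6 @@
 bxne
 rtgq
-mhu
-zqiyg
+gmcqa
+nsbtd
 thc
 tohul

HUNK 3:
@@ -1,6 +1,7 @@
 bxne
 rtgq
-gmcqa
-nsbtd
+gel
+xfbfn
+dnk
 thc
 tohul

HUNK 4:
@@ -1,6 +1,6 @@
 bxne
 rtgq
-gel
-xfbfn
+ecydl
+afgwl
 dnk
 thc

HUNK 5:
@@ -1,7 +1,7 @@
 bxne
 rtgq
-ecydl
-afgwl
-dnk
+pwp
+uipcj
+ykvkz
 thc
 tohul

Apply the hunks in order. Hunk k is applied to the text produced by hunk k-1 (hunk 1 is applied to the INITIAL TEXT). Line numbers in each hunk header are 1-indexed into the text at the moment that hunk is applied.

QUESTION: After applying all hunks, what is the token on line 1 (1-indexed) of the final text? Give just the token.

Answer: bxne

Derivation:
Hunk 1: at line 2 remove [ewqf,ahjdh,rrks] add [mhu,zqiyg,thc] -> 6 lines: bxne rtgq mhu zqiyg thc tohul
Hunk 2: at line 1 remove [mhu,zqiyg] add [gmcqa,nsbtd] -> 6 lines: bxne rtgq gmcqa nsbtd thc tohul
Hunk 3: at line 1 remove [gmcqa,nsbtd] add [gel,xfbfn,dnk] -> 7 lines: bxne rtgq gel xfbfn dnk thc tohul
Hunk 4: at line 1 remove [gel,xfbfn] add [ecydl,afgwl] -> 7 lines: bxne rtgq ecydl afgwl dnk thc tohul
Hunk 5: at line 1 remove [ecydl,afgwl,dnk] add [pwp,uipcj,ykvkz] -> 7 lines: bxne rtgq pwp uipcj ykvkz thc tohul
Final line 1: bxne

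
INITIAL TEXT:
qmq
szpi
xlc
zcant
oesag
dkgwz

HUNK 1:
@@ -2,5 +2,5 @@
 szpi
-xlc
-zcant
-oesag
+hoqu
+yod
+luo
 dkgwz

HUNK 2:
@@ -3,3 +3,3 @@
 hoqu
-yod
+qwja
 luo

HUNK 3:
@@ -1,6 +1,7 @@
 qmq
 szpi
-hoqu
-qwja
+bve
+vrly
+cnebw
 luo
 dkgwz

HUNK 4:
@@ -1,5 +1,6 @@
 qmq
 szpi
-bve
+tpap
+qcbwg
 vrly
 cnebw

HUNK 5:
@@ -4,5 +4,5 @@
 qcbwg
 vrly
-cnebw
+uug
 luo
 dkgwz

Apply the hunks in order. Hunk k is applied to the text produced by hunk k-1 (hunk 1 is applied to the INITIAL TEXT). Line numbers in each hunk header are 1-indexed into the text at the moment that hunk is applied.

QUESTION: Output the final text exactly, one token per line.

Answer: qmq
szpi
tpap
qcbwg
vrly
uug
luo
dkgwz

Derivation:
Hunk 1: at line 2 remove [xlc,zcant,oesag] add [hoqu,yod,luo] -> 6 lines: qmq szpi hoqu yod luo dkgwz
Hunk 2: at line 3 remove [yod] add [qwja] -> 6 lines: qmq szpi hoqu qwja luo dkgwz
Hunk 3: at line 1 remove [hoqu,qwja] add [bve,vrly,cnebw] -> 7 lines: qmq szpi bve vrly cnebw luo dkgwz
Hunk 4: at line 1 remove [bve] add [tpap,qcbwg] -> 8 lines: qmq szpi tpap qcbwg vrly cnebw luo dkgwz
Hunk 5: at line 4 remove [cnebw] add [uug] -> 8 lines: qmq szpi tpap qcbwg vrly uug luo dkgwz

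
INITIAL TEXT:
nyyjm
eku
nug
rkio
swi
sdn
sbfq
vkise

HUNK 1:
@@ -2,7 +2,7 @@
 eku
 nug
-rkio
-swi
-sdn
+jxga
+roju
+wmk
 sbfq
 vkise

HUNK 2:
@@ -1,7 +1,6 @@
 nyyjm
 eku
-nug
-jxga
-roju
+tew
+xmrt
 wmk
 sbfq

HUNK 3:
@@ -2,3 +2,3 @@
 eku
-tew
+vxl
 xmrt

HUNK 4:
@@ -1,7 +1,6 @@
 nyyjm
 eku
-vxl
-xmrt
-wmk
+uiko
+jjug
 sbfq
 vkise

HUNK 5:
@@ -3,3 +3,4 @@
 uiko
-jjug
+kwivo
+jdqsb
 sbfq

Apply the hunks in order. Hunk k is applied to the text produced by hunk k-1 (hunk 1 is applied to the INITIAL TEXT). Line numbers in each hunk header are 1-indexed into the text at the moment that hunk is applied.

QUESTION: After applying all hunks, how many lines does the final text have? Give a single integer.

Answer: 7

Derivation:
Hunk 1: at line 2 remove [rkio,swi,sdn] add [jxga,roju,wmk] -> 8 lines: nyyjm eku nug jxga roju wmk sbfq vkise
Hunk 2: at line 1 remove [nug,jxga,roju] add [tew,xmrt] -> 7 lines: nyyjm eku tew xmrt wmk sbfq vkise
Hunk 3: at line 2 remove [tew] add [vxl] -> 7 lines: nyyjm eku vxl xmrt wmk sbfq vkise
Hunk 4: at line 1 remove [vxl,xmrt,wmk] add [uiko,jjug] -> 6 lines: nyyjm eku uiko jjug sbfq vkise
Hunk 5: at line 3 remove [jjug] add [kwivo,jdqsb] -> 7 lines: nyyjm eku uiko kwivo jdqsb sbfq vkise
Final line count: 7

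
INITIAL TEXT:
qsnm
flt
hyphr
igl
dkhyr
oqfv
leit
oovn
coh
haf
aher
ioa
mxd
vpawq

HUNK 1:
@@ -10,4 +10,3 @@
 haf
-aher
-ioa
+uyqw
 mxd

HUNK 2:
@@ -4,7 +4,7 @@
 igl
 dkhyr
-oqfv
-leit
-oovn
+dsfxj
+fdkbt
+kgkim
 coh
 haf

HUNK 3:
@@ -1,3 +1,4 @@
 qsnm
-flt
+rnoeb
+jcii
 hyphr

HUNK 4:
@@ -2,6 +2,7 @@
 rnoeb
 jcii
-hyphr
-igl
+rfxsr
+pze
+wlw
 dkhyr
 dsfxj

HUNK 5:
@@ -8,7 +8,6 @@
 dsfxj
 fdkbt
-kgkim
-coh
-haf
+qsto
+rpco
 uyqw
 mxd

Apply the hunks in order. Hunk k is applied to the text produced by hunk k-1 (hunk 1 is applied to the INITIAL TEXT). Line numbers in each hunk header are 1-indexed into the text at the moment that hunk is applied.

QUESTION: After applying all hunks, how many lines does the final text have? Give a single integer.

Hunk 1: at line 10 remove [aher,ioa] add [uyqw] -> 13 lines: qsnm flt hyphr igl dkhyr oqfv leit oovn coh haf uyqw mxd vpawq
Hunk 2: at line 4 remove [oqfv,leit,oovn] add [dsfxj,fdkbt,kgkim] -> 13 lines: qsnm flt hyphr igl dkhyr dsfxj fdkbt kgkim coh haf uyqw mxd vpawq
Hunk 3: at line 1 remove [flt] add [rnoeb,jcii] -> 14 lines: qsnm rnoeb jcii hyphr igl dkhyr dsfxj fdkbt kgkim coh haf uyqw mxd vpawq
Hunk 4: at line 2 remove [hyphr,igl] add [rfxsr,pze,wlw] -> 15 lines: qsnm rnoeb jcii rfxsr pze wlw dkhyr dsfxj fdkbt kgkim coh haf uyqw mxd vpawq
Hunk 5: at line 8 remove [kgkim,coh,haf] add [qsto,rpco] -> 14 lines: qsnm rnoeb jcii rfxsr pze wlw dkhyr dsfxj fdkbt qsto rpco uyqw mxd vpawq
Final line count: 14

Answer: 14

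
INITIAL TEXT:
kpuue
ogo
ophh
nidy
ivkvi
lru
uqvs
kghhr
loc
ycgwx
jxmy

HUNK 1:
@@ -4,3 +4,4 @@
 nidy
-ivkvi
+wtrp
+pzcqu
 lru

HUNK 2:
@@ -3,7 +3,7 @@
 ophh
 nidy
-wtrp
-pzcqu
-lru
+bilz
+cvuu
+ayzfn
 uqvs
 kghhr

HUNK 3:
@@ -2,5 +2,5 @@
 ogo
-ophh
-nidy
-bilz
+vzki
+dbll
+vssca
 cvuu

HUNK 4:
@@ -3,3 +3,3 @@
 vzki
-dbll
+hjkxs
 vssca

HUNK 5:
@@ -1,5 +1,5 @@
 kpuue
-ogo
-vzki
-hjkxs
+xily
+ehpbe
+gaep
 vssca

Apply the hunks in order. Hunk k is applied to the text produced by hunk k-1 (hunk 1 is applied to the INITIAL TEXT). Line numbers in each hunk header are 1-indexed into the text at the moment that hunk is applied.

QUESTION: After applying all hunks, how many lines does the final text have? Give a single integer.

Hunk 1: at line 4 remove [ivkvi] add [wtrp,pzcqu] -> 12 lines: kpuue ogo ophh nidy wtrp pzcqu lru uqvs kghhr loc ycgwx jxmy
Hunk 2: at line 3 remove [wtrp,pzcqu,lru] add [bilz,cvuu,ayzfn] -> 12 lines: kpuue ogo ophh nidy bilz cvuu ayzfn uqvs kghhr loc ycgwx jxmy
Hunk 3: at line 2 remove [ophh,nidy,bilz] add [vzki,dbll,vssca] -> 12 lines: kpuue ogo vzki dbll vssca cvuu ayzfn uqvs kghhr loc ycgwx jxmy
Hunk 4: at line 3 remove [dbll] add [hjkxs] -> 12 lines: kpuue ogo vzki hjkxs vssca cvuu ayzfn uqvs kghhr loc ycgwx jxmy
Hunk 5: at line 1 remove [ogo,vzki,hjkxs] add [xily,ehpbe,gaep] -> 12 lines: kpuue xily ehpbe gaep vssca cvuu ayzfn uqvs kghhr loc ycgwx jxmy
Final line count: 12

Answer: 12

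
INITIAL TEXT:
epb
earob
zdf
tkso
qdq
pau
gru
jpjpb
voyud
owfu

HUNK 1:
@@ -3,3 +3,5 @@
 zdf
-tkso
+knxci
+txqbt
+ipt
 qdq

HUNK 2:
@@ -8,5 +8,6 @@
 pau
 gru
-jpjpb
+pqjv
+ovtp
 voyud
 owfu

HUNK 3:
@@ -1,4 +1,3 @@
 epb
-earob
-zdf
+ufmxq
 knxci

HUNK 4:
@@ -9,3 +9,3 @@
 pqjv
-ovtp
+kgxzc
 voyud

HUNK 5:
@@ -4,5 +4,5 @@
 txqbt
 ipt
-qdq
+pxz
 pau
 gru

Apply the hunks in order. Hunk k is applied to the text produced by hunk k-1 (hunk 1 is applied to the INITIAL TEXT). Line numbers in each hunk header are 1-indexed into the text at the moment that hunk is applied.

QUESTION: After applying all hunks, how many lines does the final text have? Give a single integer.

Hunk 1: at line 3 remove [tkso] add [knxci,txqbt,ipt] -> 12 lines: epb earob zdf knxci txqbt ipt qdq pau gru jpjpb voyud owfu
Hunk 2: at line 8 remove [jpjpb] add [pqjv,ovtp] -> 13 lines: epb earob zdf knxci txqbt ipt qdq pau gru pqjv ovtp voyud owfu
Hunk 3: at line 1 remove [earob,zdf] add [ufmxq] -> 12 lines: epb ufmxq knxci txqbt ipt qdq pau gru pqjv ovtp voyud owfu
Hunk 4: at line 9 remove [ovtp] add [kgxzc] -> 12 lines: epb ufmxq knxci txqbt ipt qdq pau gru pqjv kgxzc voyud owfu
Hunk 5: at line 4 remove [qdq] add [pxz] -> 12 lines: epb ufmxq knxci txqbt ipt pxz pau gru pqjv kgxzc voyud owfu
Final line count: 12

Answer: 12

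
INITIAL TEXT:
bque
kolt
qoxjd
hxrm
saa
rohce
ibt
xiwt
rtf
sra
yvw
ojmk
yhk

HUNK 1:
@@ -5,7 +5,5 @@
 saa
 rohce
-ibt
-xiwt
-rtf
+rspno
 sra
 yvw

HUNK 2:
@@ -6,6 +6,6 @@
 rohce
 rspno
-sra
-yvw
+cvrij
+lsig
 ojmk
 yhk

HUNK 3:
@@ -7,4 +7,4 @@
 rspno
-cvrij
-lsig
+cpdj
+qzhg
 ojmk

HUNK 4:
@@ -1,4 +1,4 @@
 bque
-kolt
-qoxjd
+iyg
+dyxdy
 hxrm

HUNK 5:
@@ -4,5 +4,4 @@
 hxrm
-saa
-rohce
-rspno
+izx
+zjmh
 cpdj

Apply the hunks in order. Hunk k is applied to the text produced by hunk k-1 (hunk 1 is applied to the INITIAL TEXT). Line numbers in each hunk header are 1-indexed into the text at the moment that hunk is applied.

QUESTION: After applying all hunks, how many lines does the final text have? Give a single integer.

Hunk 1: at line 5 remove [ibt,xiwt,rtf] add [rspno] -> 11 lines: bque kolt qoxjd hxrm saa rohce rspno sra yvw ojmk yhk
Hunk 2: at line 6 remove [sra,yvw] add [cvrij,lsig] -> 11 lines: bque kolt qoxjd hxrm saa rohce rspno cvrij lsig ojmk yhk
Hunk 3: at line 7 remove [cvrij,lsig] add [cpdj,qzhg] -> 11 lines: bque kolt qoxjd hxrm saa rohce rspno cpdj qzhg ojmk yhk
Hunk 4: at line 1 remove [kolt,qoxjd] add [iyg,dyxdy] -> 11 lines: bque iyg dyxdy hxrm saa rohce rspno cpdj qzhg ojmk yhk
Hunk 5: at line 4 remove [saa,rohce,rspno] add [izx,zjmh] -> 10 lines: bque iyg dyxdy hxrm izx zjmh cpdj qzhg ojmk yhk
Final line count: 10

Answer: 10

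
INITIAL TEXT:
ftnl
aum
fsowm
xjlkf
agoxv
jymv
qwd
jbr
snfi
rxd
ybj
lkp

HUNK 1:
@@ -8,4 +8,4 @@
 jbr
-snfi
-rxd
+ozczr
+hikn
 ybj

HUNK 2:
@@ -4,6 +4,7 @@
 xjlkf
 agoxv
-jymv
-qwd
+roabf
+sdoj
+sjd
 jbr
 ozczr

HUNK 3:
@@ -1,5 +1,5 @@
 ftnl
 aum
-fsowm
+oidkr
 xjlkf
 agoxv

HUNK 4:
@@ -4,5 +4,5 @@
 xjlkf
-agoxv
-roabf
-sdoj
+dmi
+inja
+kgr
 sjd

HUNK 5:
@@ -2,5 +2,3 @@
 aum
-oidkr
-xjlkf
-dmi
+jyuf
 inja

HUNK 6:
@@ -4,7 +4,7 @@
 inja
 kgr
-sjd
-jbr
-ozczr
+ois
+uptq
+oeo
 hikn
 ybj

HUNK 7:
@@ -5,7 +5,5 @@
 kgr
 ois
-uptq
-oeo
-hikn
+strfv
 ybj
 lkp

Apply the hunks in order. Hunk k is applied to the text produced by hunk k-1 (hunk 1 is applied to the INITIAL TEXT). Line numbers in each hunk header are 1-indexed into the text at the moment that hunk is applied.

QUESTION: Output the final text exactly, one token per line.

Answer: ftnl
aum
jyuf
inja
kgr
ois
strfv
ybj
lkp

Derivation:
Hunk 1: at line 8 remove [snfi,rxd] add [ozczr,hikn] -> 12 lines: ftnl aum fsowm xjlkf agoxv jymv qwd jbr ozczr hikn ybj lkp
Hunk 2: at line 4 remove [jymv,qwd] add [roabf,sdoj,sjd] -> 13 lines: ftnl aum fsowm xjlkf agoxv roabf sdoj sjd jbr ozczr hikn ybj lkp
Hunk 3: at line 1 remove [fsowm] add [oidkr] -> 13 lines: ftnl aum oidkr xjlkf agoxv roabf sdoj sjd jbr ozczr hikn ybj lkp
Hunk 4: at line 4 remove [agoxv,roabf,sdoj] add [dmi,inja,kgr] -> 13 lines: ftnl aum oidkr xjlkf dmi inja kgr sjd jbr ozczr hikn ybj lkp
Hunk 5: at line 2 remove [oidkr,xjlkf,dmi] add [jyuf] -> 11 lines: ftnl aum jyuf inja kgr sjd jbr ozczr hikn ybj lkp
Hunk 6: at line 4 remove [sjd,jbr,ozczr] add [ois,uptq,oeo] -> 11 lines: ftnl aum jyuf inja kgr ois uptq oeo hikn ybj lkp
Hunk 7: at line 5 remove [uptq,oeo,hikn] add [strfv] -> 9 lines: ftnl aum jyuf inja kgr ois strfv ybj lkp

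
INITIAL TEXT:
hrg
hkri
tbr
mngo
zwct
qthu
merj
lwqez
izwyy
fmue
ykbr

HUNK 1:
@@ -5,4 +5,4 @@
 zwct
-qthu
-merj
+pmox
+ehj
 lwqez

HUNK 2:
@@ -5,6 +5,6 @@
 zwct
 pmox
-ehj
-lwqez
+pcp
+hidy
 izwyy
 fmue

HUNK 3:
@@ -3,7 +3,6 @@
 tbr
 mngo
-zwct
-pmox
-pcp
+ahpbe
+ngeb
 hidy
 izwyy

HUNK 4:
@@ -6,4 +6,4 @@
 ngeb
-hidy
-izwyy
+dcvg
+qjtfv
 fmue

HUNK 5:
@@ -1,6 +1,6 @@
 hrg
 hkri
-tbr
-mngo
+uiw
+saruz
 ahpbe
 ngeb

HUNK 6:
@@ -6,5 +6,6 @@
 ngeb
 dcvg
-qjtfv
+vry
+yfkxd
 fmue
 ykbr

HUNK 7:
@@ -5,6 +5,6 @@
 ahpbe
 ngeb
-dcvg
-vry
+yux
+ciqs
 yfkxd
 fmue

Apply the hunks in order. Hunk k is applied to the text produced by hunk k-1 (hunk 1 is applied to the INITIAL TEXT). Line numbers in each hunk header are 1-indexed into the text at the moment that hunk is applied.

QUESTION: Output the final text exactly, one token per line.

Answer: hrg
hkri
uiw
saruz
ahpbe
ngeb
yux
ciqs
yfkxd
fmue
ykbr

Derivation:
Hunk 1: at line 5 remove [qthu,merj] add [pmox,ehj] -> 11 lines: hrg hkri tbr mngo zwct pmox ehj lwqez izwyy fmue ykbr
Hunk 2: at line 5 remove [ehj,lwqez] add [pcp,hidy] -> 11 lines: hrg hkri tbr mngo zwct pmox pcp hidy izwyy fmue ykbr
Hunk 3: at line 3 remove [zwct,pmox,pcp] add [ahpbe,ngeb] -> 10 lines: hrg hkri tbr mngo ahpbe ngeb hidy izwyy fmue ykbr
Hunk 4: at line 6 remove [hidy,izwyy] add [dcvg,qjtfv] -> 10 lines: hrg hkri tbr mngo ahpbe ngeb dcvg qjtfv fmue ykbr
Hunk 5: at line 1 remove [tbr,mngo] add [uiw,saruz] -> 10 lines: hrg hkri uiw saruz ahpbe ngeb dcvg qjtfv fmue ykbr
Hunk 6: at line 6 remove [qjtfv] add [vry,yfkxd] -> 11 lines: hrg hkri uiw saruz ahpbe ngeb dcvg vry yfkxd fmue ykbr
Hunk 7: at line 5 remove [dcvg,vry] add [yux,ciqs] -> 11 lines: hrg hkri uiw saruz ahpbe ngeb yux ciqs yfkxd fmue ykbr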